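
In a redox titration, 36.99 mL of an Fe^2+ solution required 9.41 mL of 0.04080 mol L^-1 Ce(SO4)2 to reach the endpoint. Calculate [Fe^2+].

0.0104 M

n(Ce(SO4)2) = 0.04080 x 0.009410 = 0.0003839 mol.
From the balanced equation, 1 mol Ce(SO4)2 reacts with 1 mol Fe^2+, so n(Fe^2+) = 0.0003839 x 1/1 = 0.0003839 mol.
[Fe^2+] = 0.0003839 / 0.03699 L = 0.0104 M.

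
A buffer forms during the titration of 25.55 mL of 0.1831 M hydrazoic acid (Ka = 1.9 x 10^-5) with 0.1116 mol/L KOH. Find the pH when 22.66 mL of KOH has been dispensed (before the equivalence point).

4.79

Initial n(HN3) = 0.1831 x 0.02555 = 0.004678 mol.
n(KOH) added = 0.1116 x 0.02266 = 0.002529 mol, converting that many moles of HN3 to N3-.
Remaining n(HN3) = 0.002149 mol; n(N3-) = 0.002529 mol.
By Henderson-Hasselbalch, pH = pKa + log([A^-]/[HA]) = 4.72 + log(0.002529/0.002149) = 4.72 + (+0.07) = 4.79.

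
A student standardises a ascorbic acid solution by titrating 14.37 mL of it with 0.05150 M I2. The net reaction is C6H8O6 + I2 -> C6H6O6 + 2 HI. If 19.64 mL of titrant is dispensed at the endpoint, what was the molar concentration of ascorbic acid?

n(I2) = 0.05150 x 0.01964 = 0.001011 mol.
From the balanced equation, 1 mol I2 reacts with 1 mol ascorbic acid, so n(ascorbic acid) = 0.001011 x 1/1 = 0.001011 mol.
[ascorbic acid] = 0.001011 / 0.01437 L = 0.0704 M.

0.0704 M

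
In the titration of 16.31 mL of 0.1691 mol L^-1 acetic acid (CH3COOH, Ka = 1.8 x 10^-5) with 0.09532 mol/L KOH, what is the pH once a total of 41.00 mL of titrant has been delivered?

12.30

n(acid) = 0.1691 x 0.01631 = 0.002758 mol; n(KOH) added = 0.09532 x 0.04100 = 0.003908 mol.
Base is in excess by 0.003908 - 0.002758 = 0.001150 mol in a total volume of 0.05731 L.
[OH^-] = 0.001150/0.05731 = 0.02007 M, so pOH = 1.70 and pH = 14.00 - 1.70 = 12.30.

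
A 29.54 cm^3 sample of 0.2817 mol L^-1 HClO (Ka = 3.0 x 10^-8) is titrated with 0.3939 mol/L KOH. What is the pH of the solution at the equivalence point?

n(HClO) = 0.2817 x 0.02954 = 0.008321 mol; V(KOH) at equivalence = 0.008321/0.3939 = 0.02113 L.
At equivalence all the acid is converted to ClO-; total volume = 0.02954 + 0.02113 = 0.05067 L, so [ClO-] = 0.008321/0.05067 = 0.1642 M.
Kb = Kw/Ka = 1.0e-14 / 3.0 x 10^-8 = 3.33e-7.
[OH^-] = sqrt(Kb x [ClO-]) = sqrt(3.33e-7 x 0.1642) = 0.000234 M.
pOH = 3.63, so pH = 14.00 - 3.63 = 10.37.

10.37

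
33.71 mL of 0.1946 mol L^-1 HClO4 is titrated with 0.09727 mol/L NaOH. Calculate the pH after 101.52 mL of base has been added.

n(acid) = 0.1946 x 0.03371 = 0.006560 mol; n(NaOH) added = 0.09727 x 0.1015 = 0.009875 mol.
Base is in excess by 0.009875 - 0.006560 = 0.003315 mol in a total volume of 0.1352 L.
[OH^-] = 0.003315/0.1352 = 0.02451 M, so pOH = 1.61 and pH = 14.00 - 1.61 = 12.39.

12.39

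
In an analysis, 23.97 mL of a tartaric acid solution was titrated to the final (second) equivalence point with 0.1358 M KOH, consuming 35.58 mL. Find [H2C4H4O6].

n(KOH) = 0.1358 x 0.03558 = 0.004832 mol.
At the final (second) equivalence point, 2 mol OH^- react per mol H2C4H4O6, so n(H2C4H4O6) = 0.004832 / 2 = 0.002416 mol.
[H2C4H4O6] = 0.002416 / 0.02397 L = 0.101 M.

0.101 M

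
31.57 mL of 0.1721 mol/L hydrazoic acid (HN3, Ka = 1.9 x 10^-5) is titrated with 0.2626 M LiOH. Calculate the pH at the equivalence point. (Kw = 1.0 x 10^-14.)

n(HN3) = 0.1721 x 0.03157 = 0.005433 mol; V(LiOH) at equivalence = 0.005433/0.2626 = 0.02069 L.
At equivalence all the acid is converted to N3-; total volume = 0.03157 + 0.02069 = 0.05226 L, so [N3-] = 0.005433/0.05226 = 0.1040 M.
Kb = Kw/Ka = 1.0e-14 / 1.9 x 10^-5 = 5.26e-10.
[OH^-] = sqrt(Kb x [N3-]) = sqrt(5.26e-10 x 0.1040) = 7.40e-6 M.
pOH = 5.13, so pH = 14.00 - 5.13 = 8.87.

8.87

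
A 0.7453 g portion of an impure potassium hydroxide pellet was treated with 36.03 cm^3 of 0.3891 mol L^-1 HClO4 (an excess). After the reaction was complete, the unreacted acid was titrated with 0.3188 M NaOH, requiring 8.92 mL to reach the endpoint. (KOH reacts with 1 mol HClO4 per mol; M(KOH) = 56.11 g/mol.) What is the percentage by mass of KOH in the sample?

Total n(HClO4) added = 0.3891 x 0.03603 = 0.01402 mol.
n(NaOH) used = 0.3188 x 0.008920 = 0.002844 mol, which equals the excess n(HClO4).
So n(HClO4) consumed by the sample = 0.01402 - 0.002844 = 0.01118 mol.
n(KOH) = 0.01118 / 1 = 0.01118 mol.
mass KOH = 0.01118 x 56.11 = 0.6271 g, so %KOH = 0.6271/0.7453 x 100 = 84.1%.

84.1%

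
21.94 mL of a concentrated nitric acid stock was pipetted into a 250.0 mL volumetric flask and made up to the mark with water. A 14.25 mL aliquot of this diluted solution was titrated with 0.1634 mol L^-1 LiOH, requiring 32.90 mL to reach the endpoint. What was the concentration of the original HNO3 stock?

n(LiOH) = 0.1634 x 0.03290 = 0.005376 mol.
n(HNO3) in the aliquot = 0.005376 mol.
[diluted HNO3] = 0.005376 / 0.01425 = 0.3773 M.
Dilution factor = 250.0/21.94 = 11.39, so [stock] = 0.3773 x 11.39 = 4.30 M.

4.30 M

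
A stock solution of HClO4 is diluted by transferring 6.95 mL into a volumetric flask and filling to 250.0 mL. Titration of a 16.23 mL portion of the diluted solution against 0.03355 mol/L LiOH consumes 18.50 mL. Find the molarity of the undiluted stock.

n(LiOH) = 0.03355 x 0.01850 = 0.0006207 mol.
n(HClO4) in the aliquot = 0.0006207 mol.
[diluted HClO4] = 0.0006207 / 0.01623 = 0.03824 M.
Dilution factor = 250.0/6.950 = 35.97, so [stock] = 0.03824 x 35.97 = 1.38 M.

1.38 M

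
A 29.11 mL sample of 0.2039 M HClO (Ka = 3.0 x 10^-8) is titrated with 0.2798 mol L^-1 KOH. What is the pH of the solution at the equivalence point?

10.30

n(HClO) = 0.2039 x 0.02911 = 0.005936 mol; V(KOH) at equivalence = 0.005936/0.2798 = 0.02121 L.
At equivalence all the acid is converted to ClO-; total volume = 0.02911 + 0.02121 = 0.05032 L, so [ClO-] = 0.005936/0.05032 = 0.1179 M.
Kb = Kw/Ka = 1.0e-14 / 3.0 x 10^-8 = 3.33e-7.
[OH^-] = sqrt(Kb x [ClO-]) = sqrt(3.33e-7 x 0.1179) = 0.000198 M.
pOH = 3.70, so pH = 14.00 - 3.70 = 10.30.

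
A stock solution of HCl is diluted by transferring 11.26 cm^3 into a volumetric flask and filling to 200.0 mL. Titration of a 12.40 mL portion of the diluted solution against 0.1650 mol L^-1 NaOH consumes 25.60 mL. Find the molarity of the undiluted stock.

n(NaOH) = 0.1650 x 0.02560 = 0.004224 mol.
n(HCl) in the aliquot = 0.004224 mol.
[diluted HCl] = 0.004224 / 0.01240 = 0.3406 M.
Dilution factor = 200.0/11.26 = 17.76, so [stock] = 0.3406 x 17.76 = 6.05 M.

6.05 M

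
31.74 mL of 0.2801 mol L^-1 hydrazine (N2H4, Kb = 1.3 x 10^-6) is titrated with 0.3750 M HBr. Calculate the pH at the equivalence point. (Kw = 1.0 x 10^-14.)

4.45

n(N2H4) = 0.2801 x 0.03174 = 0.008890 mol; V(HBr) at equivalence = 0.008890/0.3750 = 0.02371 L.
At equivalence the base is fully converted to N2H5+; total volume = 0.05545 L, so [N2H5+] = 0.008890/0.05545 = 0.1603 M.
Ka(N2H5+) = Kw/Kb = 1.0e-14 / 1.3 x 10^-6 = 7.69e-9.
[H^+] = sqrt(Ka x [N2H5+]) = sqrt(7.69e-9 x 0.1603) = 3.51e-5 M.
pH = -log(3.51e-5) = 4.45.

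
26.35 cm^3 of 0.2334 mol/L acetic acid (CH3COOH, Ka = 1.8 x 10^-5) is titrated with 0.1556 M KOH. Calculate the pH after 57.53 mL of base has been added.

12.52

n(acid) = 0.2334 x 0.02635 = 0.006150 mol; n(KOH) added = 0.1556 x 0.05753 = 0.008952 mol.
Base is in excess by 0.008952 - 0.006150 = 0.002802 mol in a total volume of 0.08388 L.
[OH^-] = 0.002802/0.08388 = 0.03340 M, so pOH = 1.48 and pH = 14.00 - 1.48 = 12.52.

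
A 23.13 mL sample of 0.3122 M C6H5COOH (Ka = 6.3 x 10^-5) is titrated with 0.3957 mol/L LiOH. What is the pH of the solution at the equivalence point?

8.72

n(C6H5COOH) = 0.3122 x 0.02313 = 0.007221 mol; V(LiOH) at equivalence = 0.007221/0.3957 = 0.01825 L.
At equivalence all the acid is converted to C6H5COO-; total volume = 0.02313 + 0.01825 = 0.04138 L, so [C6H5COO-] = 0.007221/0.04138 = 0.1745 M.
Kb = Kw/Ka = 1.0e-14 / 6.3 x 10^-5 = 1.59e-10.
[OH^-] = sqrt(Kb x [C6H5COO-]) = sqrt(1.59e-10 x 0.1745) = 5.26e-6 M.
pOH = 5.28, so pH = 14.00 - 5.28 = 8.72.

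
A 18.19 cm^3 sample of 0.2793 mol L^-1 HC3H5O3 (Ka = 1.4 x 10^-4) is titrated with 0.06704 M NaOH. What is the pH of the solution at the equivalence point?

n(HC3H5O3) = 0.2793 x 0.01819 = 0.005080 mol; V(NaOH) at equivalence = 0.005080/0.06704 = 0.07578 L.
At equivalence all the acid is converted to C3H5O3-; total volume = 0.01819 + 0.07578 = 0.09397 L, so [C3H5O3-] = 0.005080/0.09397 = 0.05406 M.
Kb = Kw/Ka = 1.0e-14 / 1.4 x 10^-4 = 7.14e-11.
[OH^-] = sqrt(Kb x [C3H5O3-]) = sqrt(7.14e-11 x 0.05406) = 1.97e-6 M.
pOH = 5.71, so pH = 14.00 - 5.71 = 8.29.

8.29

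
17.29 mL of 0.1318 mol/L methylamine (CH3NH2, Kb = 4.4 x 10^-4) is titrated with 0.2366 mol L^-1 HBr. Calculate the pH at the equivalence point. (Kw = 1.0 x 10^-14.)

5.86

n(CH3NH2) = 0.1318 x 0.01729 = 0.002279 mol; V(HBr) at equivalence = 0.002279/0.2366 = 0.009632 L.
At equivalence the base is fully converted to CH3NH3+; total volume = 0.02692 L, so [CH3NH3+] = 0.002279/0.02692 = 0.08465 M.
Ka(CH3NH3+) = Kw/Kb = 1.0e-14 / 4.4 x 10^-4 = 2.27e-11.
[H^+] = sqrt(Ka x [CH3NH3+]) = sqrt(2.27e-11 x 0.08465) = 1.39e-6 M.
pH = -log(1.39e-6) = 5.86.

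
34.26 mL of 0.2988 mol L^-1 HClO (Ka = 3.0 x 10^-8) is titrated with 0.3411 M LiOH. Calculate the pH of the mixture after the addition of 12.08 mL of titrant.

Initial n(HClO) = 0.2988 x 0.03426 = 0.01024 mol.
n(LiOH) added = 0.3411 x 0.01208 = 0.004120 mol, converting that many moles of HClO to ClO-.
Remaining n(HClO) = 0.006116 mol; n(ClO-) = 0.004120 mol.
By Henderson-Hasselbalch, pH = pKa + log([A^-]/[HA]) = 7.52 + log(0.004120/0.006116) = 7.52 + (-0.17) = 7.35.

7.35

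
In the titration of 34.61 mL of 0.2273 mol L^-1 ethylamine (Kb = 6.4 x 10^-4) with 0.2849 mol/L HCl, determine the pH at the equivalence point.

n(C2H5NH2) = 0.2273 x 0.03461 = 0.007867 mol; V(HCl) at equivalence = 0.007867/0.2849 = 0.02761 L.
At equivalence the base is fully converted to C2H5NH3+; total volume = 0.06222 L, so [C2H5NH3+] = 0.007867/0.06222 = 0.1264 M.
Ka(C2H5NH3+) = Kw/Kb = 1.0e-14 / 6.4 x 10^-4 = 1.56e-11.
[H^+] = sqrt(Ka x [C2H5NH3+]) = sqrt(1.56e-11 x 0.1264) = 1.41e-6 M.
pH = -log(1.41e-6) = 5.85.

5.85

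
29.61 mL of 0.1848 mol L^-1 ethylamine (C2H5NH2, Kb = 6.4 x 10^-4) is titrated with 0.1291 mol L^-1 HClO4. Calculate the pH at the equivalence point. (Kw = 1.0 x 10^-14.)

n(C2H5NH2) = 0.1848 x 0.02961 = 0.005472 mol; V(HClO4) at equivalence = 0.005472/0.1291 = 0.04239 L.
At equivalence the base is fully converted to C2H5NH3+; total volume = 0.07200 L, so [C2H5NH3+] = 0.005472/0.07200 = 0.07600 M.
Ka(C2H5NH3+) = Kw/Kb = 1.0e-14 / 6.4 x 10^-4 = 1.56e-11.
[H^+] = sqrt(Ka x [C2H5NH3+]) = sqrt(1.56e-11 x 0.07600) = 1.09e-6 M.
pH = -log(1.09e-6) = 5.96.

5.96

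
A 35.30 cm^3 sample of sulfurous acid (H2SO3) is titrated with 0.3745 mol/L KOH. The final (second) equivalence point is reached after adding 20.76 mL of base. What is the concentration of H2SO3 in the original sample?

0.110 M

n(KOH) = 0.3745 x 0.02076 = 0.007775 mol.
At the final (second) equivalence point, 2 mol OH^- react per mol H2SO3, so n(H2SO3) = 0.007775 / 2 = 0.003887 mol.
[H2SO3] = 0.003887 / 0.03530 L = 0.110 M.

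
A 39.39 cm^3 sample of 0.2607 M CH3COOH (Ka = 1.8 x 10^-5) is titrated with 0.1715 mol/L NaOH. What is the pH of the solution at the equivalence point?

n(CH3COOH) = 0.2607 x 0.03939 = 0.01027 mol; V(NaOH) at equivalence = 0.01027/0.1715 = 0.05988 L.
At equivalence all the acid is converted to CH3COO-; total volume = 0.03939 + 0.05988 = 0.09927 L, so [CH3COO-] = 0.01027/0.09927 = 0.1034 M.
Kb = Kw/Ka = 1.0e-14 / 1.8 x 10^-5 = 5.56e-10.
[OH^-] = sqrt(Kb x [CH3COO-]) = sqrt(5.56e-10 x 0.1034) = 7.58e-6 M.
pOH = 5.12, so pH = 14.00 - 5.12 = 8.88.

8.88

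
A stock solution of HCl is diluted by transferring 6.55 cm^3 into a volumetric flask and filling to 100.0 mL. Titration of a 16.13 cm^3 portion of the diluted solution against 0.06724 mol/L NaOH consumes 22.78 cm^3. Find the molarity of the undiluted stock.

n(NaOH) = 0.06724 x 0.02278 = 0.001532 mol.
n(HCl) in the aliquot = 0.001532 mol.
[diluted HCl] = 0.001532 / 0.01613 = 0.09496 M.
Dilution factor = 100.0/6.550 = 15.27, so [stock] = 0.09496 x 15.27 = 1.45 M.

1.45 M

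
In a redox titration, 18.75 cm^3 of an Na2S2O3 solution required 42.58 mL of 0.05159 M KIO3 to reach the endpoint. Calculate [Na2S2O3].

0.703 M

n(KIO3) = 0.05159 x 0.04258 = 0.002197 mol.
From the balanced equation, 1 mol KIO3 reacts with 6 mol Na2S2O3, so n(Na2S2O3) = 0.002197 x 6/1 = 0.01318 mol.
[Na2S2O3] = 0.01318 / 0.01875 L = 0.703 M.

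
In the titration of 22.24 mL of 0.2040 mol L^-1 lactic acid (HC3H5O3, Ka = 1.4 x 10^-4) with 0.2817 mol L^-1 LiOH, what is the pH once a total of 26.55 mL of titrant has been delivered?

n(acid) = 0.2040 x 0.02224 = 0.004537 mol; n(LiOH) added = 0.2817 x 0.02655 = 0.007479 mol.
Base is in excess by 0.007479 - 0.004537 = 0.002942 mol in a total volume of 0.04879 L.
[OH^-] = 0.002942/0.04879 = 0.06030 M, so pOH = 1.22 and pH = 14.00 - 1.22 = 12.78.

12.78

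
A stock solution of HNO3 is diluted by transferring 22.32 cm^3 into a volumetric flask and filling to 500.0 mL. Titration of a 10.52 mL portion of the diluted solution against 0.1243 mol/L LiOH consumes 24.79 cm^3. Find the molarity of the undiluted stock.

6.56 M

n(LiOH) = 0.1243 x 0.02479 = 0.003081 mol.
n(HNO3) in the aliquot = 0.003081 mol.
[diluted HNO3] = 0.003081 / 0.01052 = 0.2929 M.
Dilution factor = 500.0/22.32 = 22.40, so [stock] = 0.2929 x 22.40 = 6.56 M.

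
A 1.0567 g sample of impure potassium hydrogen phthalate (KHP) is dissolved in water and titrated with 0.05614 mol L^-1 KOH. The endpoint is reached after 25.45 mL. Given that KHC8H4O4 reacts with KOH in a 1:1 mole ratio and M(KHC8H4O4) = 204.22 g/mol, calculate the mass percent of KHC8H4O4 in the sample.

n(KOH) = 0.05614 x 0.02545 = 0.001429 mol.
n(KHC8H4O4) = 0.001429 / 1 = 0.001429 mol.
mass of KHC8H4O4 = 0.001429 x 204.22 = 0.2918 g.
% purity = 0.2918 / 1.0567 x 100 = 27.6%.

27.6%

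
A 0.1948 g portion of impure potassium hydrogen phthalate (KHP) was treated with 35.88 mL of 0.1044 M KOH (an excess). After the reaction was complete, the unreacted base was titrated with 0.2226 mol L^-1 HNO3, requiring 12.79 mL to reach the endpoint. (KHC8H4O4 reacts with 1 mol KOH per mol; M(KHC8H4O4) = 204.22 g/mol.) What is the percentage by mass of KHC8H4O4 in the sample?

Total n(KOH) added = 0.1044 x 0.03588 = 0.003746 mol.
n(HNO3) used = 0.2226 x 0.01279 = 0.002847 mol, which equals the excess n(KOH).
So n(KOH) consumed by the sample = 0.003746 - 0.002847 = 0.0008988 mol.
n(KHC8H4O4) = 0.0008988 / 1 = 0.0008988 mol.
mass KHC8H4O4 = 0.0008988 x 204.22 = 0.1836 g, so %KHC8H4O4 = 0.1836/0.1948 x 100 = 94.2%.

94.2%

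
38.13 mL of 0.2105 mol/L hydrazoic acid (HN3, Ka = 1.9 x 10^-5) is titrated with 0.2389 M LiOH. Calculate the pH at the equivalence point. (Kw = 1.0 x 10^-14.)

n(HN3) = 0.2105 x 0.03813 = 0.008026 mol; V(LiOH) at equivalence = 0.008026/0.2389 = 0.03360 L.
At equivalence all the acid is converted to N3-; total volume = 0.03813 + 0.03360 = 0.07173 L, so [N3-] = 0.008026/0.07173 = 0.1119 M.
Kb = Kw/Ka = 1.0e-14 / 1.9 x 10^-5 = 5.26e-10.
[OH^-] = sqrt(Kb x [N3-]) = sqrt(5.26e-10 x 0.1119) = 7.67e-6 M.
pOH = 5.11, so pH = 14.00 - 5.11 = 8.89.

8.89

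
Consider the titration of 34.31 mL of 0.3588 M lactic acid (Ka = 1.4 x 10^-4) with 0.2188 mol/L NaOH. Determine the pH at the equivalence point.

8.49

n(HC3H5O3) = 0.3588 x 0.03431 = 0.01231 mol; V(NaOH) at equivalence = 0.01231/0.2188 = 0.05626 L.
At equivalence all the acid is converted to C3H5O3-; total volume = 0.03431 + 0.05626 = 0.09057 L, so [C3H5O3-] = 0.01231/0.09057 = 0.1359 M.
Kb = Kw/Ka = 1.0e-14 / 1.4 x 10^-4 = 7.14e-11.
[OH^-] = sqrt(Kb x [C3H5O3-]) = sqrt(7.14e-11 x 0.1359) = 3.12e-6 M.
pOH = 5.51, so pH = 14.00 - 5.51 = 8.49.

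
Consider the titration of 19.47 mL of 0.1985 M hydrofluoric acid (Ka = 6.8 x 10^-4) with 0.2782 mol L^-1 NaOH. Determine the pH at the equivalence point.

8.12

n(HF) = 0.1985 x 0.01947 = 0.003865 mol; V(NaOH) at equivalence = 0.003865/0.2782 = 0.01389 L.
At equivalence all the acid is converted to F-; total volume = 0.01947 + 0.01389 = 0.03336 L, so [F-] = 0.003865/0.03336 = 0.1158 M.
Kb = Kw/Ka = 1.0e-14 / 6.8 x 10^-4 = 1.47e-11.
[OH^-] = sqrt(Kb x [F-]) = sqrt(1.47e-11 x 0.1158) = 1.31e-6 M.
pOH = 5.88, so pH = 14.00 - 5.88 = 8.12.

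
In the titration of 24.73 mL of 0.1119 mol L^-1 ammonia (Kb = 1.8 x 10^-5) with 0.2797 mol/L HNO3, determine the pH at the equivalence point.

n(NH3) = 0.1119 x 0.02473 = 0.002767 mol; V(HNO3) at equivalence = 0.002767/0.2797 = 0.009894 L.
At equivalence the base is fully converted to NH4+; total volume = 0.03462 L, so [NH4+] = 0.002767/0.03462 = 0.07992 M.
Ka(NH4+) = Kw/Kb = 1.0e-14 / 1.8 x 10^-5 = 5.56e-10.
[H^+] = sqrt(Ka x [NH4+]) = sqrt(5.56e-10 x 0.07992) = 6.66e-6 M.
pH = -log(6.66e-6) = 5.18.

5.18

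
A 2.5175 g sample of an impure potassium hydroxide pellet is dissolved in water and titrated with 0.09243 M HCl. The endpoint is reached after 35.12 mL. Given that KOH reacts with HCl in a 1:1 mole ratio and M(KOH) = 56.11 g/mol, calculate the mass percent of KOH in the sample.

n(HCl) = 0.09243 x 0.03512 = 0.003246 mol.
n(KOH) = 0.003246 / 1 = 0.003246 mol.
mass of KOH = 0.003246 x 56.11 = 0.1821 g.
% purity = 0.1821 / 2.5175 x 100 = 7.23%.

7.23%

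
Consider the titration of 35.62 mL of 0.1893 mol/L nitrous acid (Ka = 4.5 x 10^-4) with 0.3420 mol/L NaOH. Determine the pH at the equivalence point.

8.22

n(HNO2) = 0.1893 x 0.03562 = 0.006743 mol; V(NaOH) at equivalence = 0.006743/0.3420 = 0.01972 L.
At equivalence all the acid is converted to NO2-; total volume = 0.03562 + 0.01972 = 0.05534 L, so [NO2-] = 0.006743/0.05534 = 0.1219 M.
Kb = Kw/Ka = 1.0e-14 / 4.5 x 10^-4 = 2.22e-11.
[OH^-] = sqrt(Kb x [NO2-]) = sqrt(2.22e-11 x 0.1219) = 1.65e-6 M.
pOH = 5.78, so pH = 14.00 - 5.78 = 8.22.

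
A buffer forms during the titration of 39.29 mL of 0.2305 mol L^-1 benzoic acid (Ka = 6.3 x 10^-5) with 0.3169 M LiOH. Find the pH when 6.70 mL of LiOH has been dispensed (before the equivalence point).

Initial n(C6H5COOH) = 0.2305 x 0.03929 = 0.009056 mol.
n(LiOH) added = 0.3169 x 0.006700 = 0.002123 mol, converting that many moles of C6H5COOH to C6H5COO-.
Remaining n(C6H5COOH) = 0.006933 mol; n(C6H5COO-) = 0.002123 mol.
By Henderson-Hasselbalch, pH = pKa + log([A^-]/[HA]) = 4.20 + log(0.002123/0.006933) = 4.20 + (-0.51) = 3.69.

3.69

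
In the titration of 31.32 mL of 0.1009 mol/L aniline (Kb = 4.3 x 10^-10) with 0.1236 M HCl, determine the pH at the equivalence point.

n(C6H5NH2) = 0.1009 x 0.03132 = 0.003160 mol; V(HCl) at equivalence = 0.003160/0.1236 = 0.02557 L.
At equivalence the base is fully converted to C6H5NH3+; total volume = 0.05689 L, so [C6H5NH3+] = 0.003160/0.05689 = 0.05555 M.
Ka(C6H5NH3+) = Kw/Kb = 1.0e-14 / 4.3 x 10^-10 = 2.33e-5.
[H^+] = sqrt(Ka x [C6H5NH3+]) = sqrt(2.33e-5 x 0.05555) = 0.00114 M.
pH = -log(0.00114) = 2.94.

2.94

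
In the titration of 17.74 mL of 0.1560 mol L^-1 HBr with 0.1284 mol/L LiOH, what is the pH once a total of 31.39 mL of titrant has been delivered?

n(acid) = 0.1560 x 0.01774 = 0.002767 mol; n(LiOH) added = 0.1284 x 0.03139 = 0.004030 mol.
Base is in excess by 0.004030 - 0.002767 = 0.001263 mol in a total volume of 0.04913 L.
[OH^-] = 0.001263/0.04913 = 0.02571 M, so pOH = 1.59 and pH = 14.00 - 1.59 = 12.41.

12.41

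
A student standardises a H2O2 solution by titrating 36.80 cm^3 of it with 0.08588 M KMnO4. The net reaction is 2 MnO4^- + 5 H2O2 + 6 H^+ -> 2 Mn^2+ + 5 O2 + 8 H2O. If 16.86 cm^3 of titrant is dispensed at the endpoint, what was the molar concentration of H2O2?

n(KMnO4) = 0.08588 x 0.01686 = 0.001448 mol.
From the balanced equation, 2 mol KMnO4 reacts with 5 mol H2O2, so n(H2O2) = 0.001448 x 5/2 = 0.003620 mol.
[H2O2] = 0.003620 / 0.03680 L = 0.0984 M.

0.0984 M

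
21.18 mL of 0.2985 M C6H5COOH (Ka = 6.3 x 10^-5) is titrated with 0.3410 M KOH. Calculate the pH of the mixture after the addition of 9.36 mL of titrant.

4.21

Initial n(C6H5COOH) = 0.2985 x 0.02118 = 0.006322 mol.
n(KOH) added = 0.3410 x 0.009360 = 0.003192 mol, converting that many moles of C6H5COOH to C6H5COO-.
Remaining n(C6H5COOH) = 0.003130 mol; n(C6H5COO-) = 0.003192 mol.
By Henderson-Hasselbalch, pH = pKa + log([A^-]/[HA]) = 4.20 + log(0.003192/0.003130) = 4.20 + (+0.01) = 4.21.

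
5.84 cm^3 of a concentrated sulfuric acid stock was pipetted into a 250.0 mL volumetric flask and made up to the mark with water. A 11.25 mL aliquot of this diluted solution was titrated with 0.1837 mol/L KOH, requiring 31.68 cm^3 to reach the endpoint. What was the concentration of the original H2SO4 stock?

n(KOH) = 0.1837 x 0.03168 = 0.005820 mol.
n(H2SO4) in the aliquot = 0.005820 x 1/2 = 0.002910 mol.
[diluted H2SO4] = 0.002910 / 0.01125 = 0.2586 M.
Dilution factor = 250.0/5.840 = 42.81, so [stock] = 0.2586 x 42.81 = 11.1 M.

11.1 M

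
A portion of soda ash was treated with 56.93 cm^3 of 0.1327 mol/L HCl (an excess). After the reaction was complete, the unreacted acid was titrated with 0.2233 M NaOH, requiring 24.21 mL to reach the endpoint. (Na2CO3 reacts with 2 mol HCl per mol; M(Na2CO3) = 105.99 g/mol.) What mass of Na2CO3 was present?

Total n(HCl) added = 0.1327 x 0.05693 = 0.007555 mol.
n(NaOH) used = 0.2233 x 0.02421 = 0.005406 mol, which equals the excess n(HCl).
So n(HCl) consumed by the sample = 0.007555 - 0.005406 = 0.002149 mol.
n(Na2CO3) = 0.002149 / 2 = 0.001074 mol.
mass = 0.001074 mol x 105.99 g/mol = 0.114 g.

0.114 g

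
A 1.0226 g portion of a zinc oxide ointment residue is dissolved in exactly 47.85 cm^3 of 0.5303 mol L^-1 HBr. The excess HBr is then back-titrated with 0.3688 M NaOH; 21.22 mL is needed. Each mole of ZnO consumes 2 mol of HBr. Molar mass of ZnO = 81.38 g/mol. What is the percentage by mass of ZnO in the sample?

Total n(HBr) added = 0.5303 x 0.04785 = 0.02537 mol.
n(NaOH) used = 0.3688 x 0.02122 = 0.007826 mol, which equals the excess n(HBr).
So n(HBr) consumed by the sample = 0.02537 - 0.007826 = 0.01755 mol.
n(ZnO) = 0.01755 / 2 = 0.008774 mol.
mass ZnO = 0.008774 x 81.38 = 0.7141 g, so %ZnO = 0.7141/1.0226 x 100 = 69.8%.

69.8%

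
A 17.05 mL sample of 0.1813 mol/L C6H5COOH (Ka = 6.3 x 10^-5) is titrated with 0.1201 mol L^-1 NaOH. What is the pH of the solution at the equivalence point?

n(C6H5COOH) = 0.1813 x 0.01705 = 0.003091 mol; V(NaOH) at equivalence = 0.003091/0.1201 = 0.02574 L.
At equivalence all the acid is converted to C6H5COO-; total volume = 0.01705 + 0.02574 = 0.04279 L, so [C6H5COO-] = 0.003091/0.04279 = 0.07224 M.
Kb = Kw/Ka = 1.0e-14 / 6.3 x 10^-5 = 1.59e-10.
[OH^-] = sqrt(Kb x [C6H5COO-]) = sqrt(1.59e-10 x 0.07224) = 3.39e-6 M.
pOH = 5.47, so pH = 14.00 - 5.47 = 8.53.

8.53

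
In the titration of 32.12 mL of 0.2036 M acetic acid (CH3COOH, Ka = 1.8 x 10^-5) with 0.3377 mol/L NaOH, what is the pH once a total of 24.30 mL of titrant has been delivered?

12.47

n(acid) = 0.2036 x 0.03212 = 0.006540 mol; n(NaOH) added = 0.3377 x 0.02430 = 0.008206 mol.
Base is in excess by 0.008206 - 0.006540 = 0.001666 mol in a total volume of 0.05642 L.
[OH^-] = 0.001666/0.05642 = 0.02954 M, so pOH = 1.53 and pH = 14.00 - 1.53 = 12.47.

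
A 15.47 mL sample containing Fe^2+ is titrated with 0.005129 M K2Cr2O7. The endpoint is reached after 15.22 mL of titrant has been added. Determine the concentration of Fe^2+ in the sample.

n(K2Cr2O7) = 0.005129 x 0.01522 = 7.806e-5 mol.
From the balanced equation, 1 mol K2Cr2O7 reacts with 6 mol Fe^2+, so n(Fe^2+) = 7.806e-5 x 6/1 = 0.0004684 mol.
[Fe^2+] = 0.0004684 / 0.01547 L = 0.0303 M.

0.0303 M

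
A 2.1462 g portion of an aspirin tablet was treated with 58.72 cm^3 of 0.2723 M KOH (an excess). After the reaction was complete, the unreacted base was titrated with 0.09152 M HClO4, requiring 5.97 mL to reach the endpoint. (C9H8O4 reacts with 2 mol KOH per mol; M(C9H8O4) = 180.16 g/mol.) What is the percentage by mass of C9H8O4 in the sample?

64.8%

Total n(KOH) added = 0.2723 x 0.05872 = 0.01599 mol.
n(HClO4) used = 0.09152 x 0.005970 = 0.0005464 mol, which equals the excess n(KOH).
So n(KOH) consumed by the sample = 0.01599 - 0.0005464 = 0.01544 mol.
n(C9H8O4) = 0.01544 / 2 = 0.007722 mol.
mass C9H8O4 = 0.007722 x 180.16 = 1.391 g, so %C9H8O4 = 1.391/2.1462 x 100 = 64.8%.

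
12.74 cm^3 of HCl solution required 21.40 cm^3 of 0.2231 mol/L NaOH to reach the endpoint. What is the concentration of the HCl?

n(NaOH) delivered = 0.2231 x 0.02140 = 0.004774 mol.
For a 1:1 reaction, n(HCl) = 0.004774 mol.
[HCl] = 0.004774 mol / 0.01274 L = 0.375 M.

0.375 M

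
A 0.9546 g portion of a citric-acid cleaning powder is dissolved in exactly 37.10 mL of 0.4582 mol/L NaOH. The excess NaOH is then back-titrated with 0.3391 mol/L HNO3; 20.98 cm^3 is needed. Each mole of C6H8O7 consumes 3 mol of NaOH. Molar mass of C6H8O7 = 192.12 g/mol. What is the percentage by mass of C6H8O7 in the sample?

66.3%

Total n(NaOH) added = 0.4582 x 0.03710 = 0.01700 mol.
n(HNO3) used = 0.3391 x 0.02098 = 0.007114 mol, which equals the excess n(NaOH).
So n(NaOH) consumed by the sample = 0.01700 - 0.007114 = 0.009885 mol.
n(C6H8O7) = 0.009885 / 3 = 0.003295 mol.
mass C6H8O7 = 0.003295 x 192.12 = 0.6330 g, so %C6H8O7 = 0.6330/0.9546 x 100 = 66.3%.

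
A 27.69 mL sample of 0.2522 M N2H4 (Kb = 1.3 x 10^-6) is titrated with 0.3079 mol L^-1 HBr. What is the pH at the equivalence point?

n(N2H4) = 0.2522 x 0.02769 = 0.006983 mol; V(HBr) at equivalence = 0.006983/0.3079 = 0.02268 L.
At equivalence the base is fully converted to N2H5+; total volume = 0.05037 L, so [N2H5+] = 0.006983/0.05037 = 0.1386 M.
Ka(N2H5+) = Kw/Kb = 1.0e-14 / 1.3 x 10^-6 = 7.69e-9.
[H^+] = sqrt(Ka x [N2H5+]) = sqrt(7.69e-9 x 0.1386) = 3.27e-5 M.
pH = -log(3.27e-5) = 4.49.

4.49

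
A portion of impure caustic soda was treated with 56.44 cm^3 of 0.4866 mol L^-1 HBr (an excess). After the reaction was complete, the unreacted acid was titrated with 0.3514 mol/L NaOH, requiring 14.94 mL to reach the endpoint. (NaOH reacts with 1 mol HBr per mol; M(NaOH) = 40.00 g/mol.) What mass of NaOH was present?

0.889 g

Total n(HBr) added = 0.4866 x 0.05644 = 0.02746 mol.
n(NaOH) used = 0.3514 x 0.01494 = 0.005250 mol, which equals the excess n(HBr).
So n(HBr) consumed by the sample = 0.02746 - 0.005250 = 0.02221 mol.
n(NaOH) = 0.02221 / 1 = 0.02221 mol.
mass = 0.02221 mol x 40.00 g/mol = 0.889 g.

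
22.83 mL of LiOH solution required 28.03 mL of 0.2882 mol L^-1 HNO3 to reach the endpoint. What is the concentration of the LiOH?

0.354 M

n(HNO3) delivered = 0.2882 x 0.02803 = 0.008078 mol.
For a 1:1 reaction, n(LiOH) = 0.008078 mol.
[LiOH] = 0.008078 mol / 0.02283 L = 0.354 M.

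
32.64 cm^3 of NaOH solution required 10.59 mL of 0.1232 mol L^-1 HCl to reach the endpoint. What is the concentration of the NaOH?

0.0400 M

n(HCl) delivered = 0.1232 x 0.01059 = 0.001305 mol.
For a 1:1 reaction, n(NaOH) = 0.001305 mol.
[NaOH] = 0.001305 mol / 0.03264 L = 0.0400 M.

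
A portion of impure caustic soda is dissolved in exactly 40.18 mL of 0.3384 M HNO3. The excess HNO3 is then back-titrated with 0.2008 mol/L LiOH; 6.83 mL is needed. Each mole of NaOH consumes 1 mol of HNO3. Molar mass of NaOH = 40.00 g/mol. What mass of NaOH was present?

Total n(HNO3) added = 0.3384 x 0.04018 = 0.01360 mol.
n(LiOH) used = 0.2008 x 0.006830 = 0.001371 mol, which equals the excess n(HNO3).
So n(HNO3) consumed by the sample = 0.01360 - 0.001371 = 0.01223 mol.
n(NaOH) = 0.01223 / 1 = 0.01223 mol.
mass = 0.01223 mol x 40.00 g/mol = 0.489 g.

0.489 g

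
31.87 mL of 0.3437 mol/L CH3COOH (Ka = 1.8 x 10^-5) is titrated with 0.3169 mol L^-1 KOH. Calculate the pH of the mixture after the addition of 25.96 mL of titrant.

Initial n(CH3COOH) = 0.3437 x 0.03187 = 0.01095 mol.
n(KOH) added = 0.3169 x 0.02596 = 0.008227 mol, converting that many moles of CH3COOH to CH3COO-.
Remaining n(CH3COOH) = 0.002727 mol; n(CH3COO-) = 0.008227 mol.
By Henderson-Hasselbalch, pH = pKa + log([A^-]/[HA]) = 4.74 + log(0.008227/0.002727) = 4.74 + (+0.48) = 5.22.

5.22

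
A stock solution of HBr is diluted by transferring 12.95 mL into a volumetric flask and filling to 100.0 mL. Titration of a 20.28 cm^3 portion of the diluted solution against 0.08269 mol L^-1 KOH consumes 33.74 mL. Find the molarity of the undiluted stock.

n(KOH) = 0.08269 x 0.03374 = 0.002790 mol.
n(HBr) in the aliquot = 0.002790 mol.
[diluted HBr] = 0.002790 / 0.02028 = 0.1376 M.
Dilution factor = 100.0/12.95 = 7.722, so [stock] = 0.1376 x 7.722 = 1.06 M.

1.06 M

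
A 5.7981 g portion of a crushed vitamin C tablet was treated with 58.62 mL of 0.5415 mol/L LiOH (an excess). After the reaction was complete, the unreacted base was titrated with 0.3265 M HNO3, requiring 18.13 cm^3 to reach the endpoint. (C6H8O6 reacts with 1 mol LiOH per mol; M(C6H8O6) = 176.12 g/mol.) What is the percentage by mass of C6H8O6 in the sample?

Total n(LiOH) added = 0.5415 x 0.05862 = 0.03174 mol.
n(HNO3) used = 0.3265 x 0.01813 = 0.005919 mol, which equals the excess n(LiOH).
So n(LiOH) consumed by the sample = 0.03174 - 0.005919 = 0.02582 mol.
n(C6H8O6) = 0.02582 / 1 = 0.02582 mol.
mass C6H8O6 = 0.02582 x 176.12 = 4.548 g, so %C6H8O6 = 4.548/5.7981 x 100 = 78.4%.

78.4%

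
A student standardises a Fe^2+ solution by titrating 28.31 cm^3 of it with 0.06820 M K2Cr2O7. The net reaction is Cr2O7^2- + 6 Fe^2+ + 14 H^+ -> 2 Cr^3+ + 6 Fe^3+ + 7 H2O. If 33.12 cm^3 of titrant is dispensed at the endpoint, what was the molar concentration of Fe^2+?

0.479 M

n(K2Cr2O7) = 0.06820 x 0.03312 = 0.002259 mol.
From the balanced equation, 1 mol K2Cr2O7 reacts with 6 mol Fe^2+, so n(Fe^2+) = 0.002259 x 6/1 = 0.01355 mol.
[Fe^2+] = 0.01355 / 0.02831 L = 0.479 M.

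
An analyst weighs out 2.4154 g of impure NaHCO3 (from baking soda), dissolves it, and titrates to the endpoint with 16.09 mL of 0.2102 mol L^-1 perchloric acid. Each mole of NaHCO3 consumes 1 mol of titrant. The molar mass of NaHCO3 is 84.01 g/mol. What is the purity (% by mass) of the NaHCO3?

11.8%

n(HClO4) = 0.2102 x 0.01609 = 0.003382 mol.
n(NaHCO3) = 0.003382 / 1 = 0.003382 mol.
mass of NaHCO3 = 0.003382 x 84.01 = 0.2841 g.
% purity = 0.2841 / 2.4154 x 100 = 11.8%.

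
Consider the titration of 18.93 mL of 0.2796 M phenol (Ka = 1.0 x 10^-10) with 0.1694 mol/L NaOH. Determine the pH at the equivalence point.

11.51

n(C6H5OH) = 0.2796 x 0.01893 = 0.005293 mol; V(NaOH) at equivalence = 0.005293/0.1694 = 0.03124 L.
At equivalence all the acid is converted to C6H5O-; total volume = 0.01893 + 0.03124 = 0.05017 L, so [C6H5O-] = 0.005293/0.05017 = 0.1055 M.
Kb = Kw/Ka = 1.0e-14 / 1.0 x 10^-10 = 0.000100.
[OH^-] = sqrt(Kb x [C6H5O-]) = sqrt(0.000100 x 0.1055) = 0.00325 M.
pOH = 2.49, so pH = 14.00 - 2.49 = 11.51.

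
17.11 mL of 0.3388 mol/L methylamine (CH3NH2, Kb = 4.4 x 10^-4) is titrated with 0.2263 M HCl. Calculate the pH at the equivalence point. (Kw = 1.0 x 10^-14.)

5.76

n(CH3NH2) = 0.3388 x 0.01711 = 0.005797 mol; V(HCl) at equivalence = 0.005797/0.2263 = 0.02562 L.
At equivalence the base is fully converted to CH3NH3+; total volume = 0.04273 L, so [CH3NH3+] = 0.005797/0.04273 = 0.1357 M.
Ka(CH3NH3+) = Kw/Kb = 1.0e-14 / 4.4 x 10^-4 = 2.27e-11.
[H^+] = sqrt(Ka x [CH3NH3+]) = sqrt(2.27e-11 x 0.1357) = 1.76e-6 M.
pH = -log(1.76e-6) = 5.76.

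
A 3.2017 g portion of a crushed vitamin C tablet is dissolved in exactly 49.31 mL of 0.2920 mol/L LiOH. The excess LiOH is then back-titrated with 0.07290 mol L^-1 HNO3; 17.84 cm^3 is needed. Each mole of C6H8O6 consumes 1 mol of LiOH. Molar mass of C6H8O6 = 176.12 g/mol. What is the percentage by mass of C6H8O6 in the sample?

Total n(LiOH) added = 0.2920 x 0.04931 = 0.01440 mol.
n(HNO3) used = 0.07290 x 0.01784 = 0.001301 mol, which equals the excess n(LiOH).
So n(LiOH) consumed by the sample = 0.01440 - 0.001301 = 0.01310 mol.
n(C6H8O6) = 0.01310 / 1 = 0.01310 mol.
mass C6H8O6 = 0.01310 x 176.12 = 2.307 g, so %C6H8O6 = 2.307/3.2017 x 100 = 72.0%.

72.0%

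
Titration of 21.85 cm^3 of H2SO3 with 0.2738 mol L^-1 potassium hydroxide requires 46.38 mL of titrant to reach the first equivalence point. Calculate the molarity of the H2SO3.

0.581 M

n(KOH) = 0.2738 x 0.04638 = 0.01270 mol.
At the first equivalence point, 1 mol OH^- react per mol H2SO3, so n(H2SO3) = 0.01270 / 1 = 0.01270 mol.
[H2SO3] = 0.01270 / 0.02185 L = 0.581 M.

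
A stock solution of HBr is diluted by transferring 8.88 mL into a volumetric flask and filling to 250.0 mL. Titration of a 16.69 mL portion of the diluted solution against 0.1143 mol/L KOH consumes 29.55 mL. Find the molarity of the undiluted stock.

n(KOH) = 0.1143 x 0.02955 = 0.003378 mol.
n(HBr) in the aliquot = 0.003378 mol.
[diluted HBr] = 0.003378 / 0.01669 = 0.2024 M.
Dilution factor = 250.0/8.880 = 28.15, so [stock] = 0.2024 x 28.15 = 5.70 M.

5.70 M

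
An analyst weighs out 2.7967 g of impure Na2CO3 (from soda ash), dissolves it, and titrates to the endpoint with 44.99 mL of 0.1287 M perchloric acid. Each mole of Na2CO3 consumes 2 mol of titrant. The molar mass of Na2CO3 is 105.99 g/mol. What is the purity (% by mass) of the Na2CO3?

n(HClO4) = 0.1287 x 0.04499 = 0.005790 mol.
n(Na2CO3) = 0.005790 / 2 = 0.002895 mol.
mass of Na2CO3 = 0.002895 x 105.99 = 0.3069 g.
% purity = 0.3069 / 2.7967 x 100 = 11.0%.

11.0%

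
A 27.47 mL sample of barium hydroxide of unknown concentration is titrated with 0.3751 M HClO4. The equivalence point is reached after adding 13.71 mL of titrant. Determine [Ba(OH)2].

n(HClO4) delivered = 0.3751 x 0.01371 = 0.005143 mol.
The reaction is 1 Ba(OH)2 + 2 HClO4, so n(Ba(OH)2) = 0.005143 x 1/2 = 0.002571 mol.
[Ba(OH)2] = 0.002571 mol / 0.02747 L = 0.0936 M.

0.0936 M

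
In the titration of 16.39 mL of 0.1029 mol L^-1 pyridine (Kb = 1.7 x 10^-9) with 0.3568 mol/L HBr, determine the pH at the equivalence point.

n(C5H5N) = 0.1029 x 0.01639 = 0.001687 mol; V(HBr) at equivalence = 0.001687/0.3568 = 0.004727 L.
At equivalence the base is fully converted to C5H5NH+; total volume = 0.02112 L, so [C5H5NH+] = 0.001687/0.02112 = 0.07987 M.
Ka(C5H5NH+) = Kw/Kb = 1.0e-14 / 1.7 x 10^-9 = 5.88e-6.
[H^+] = sqrt(Ka x [C5H5NH+]) = sqrt(5.88e-6 x 0.07987) = 0.000685 M.
pH = -log(0.000685) = 3.16.

3.16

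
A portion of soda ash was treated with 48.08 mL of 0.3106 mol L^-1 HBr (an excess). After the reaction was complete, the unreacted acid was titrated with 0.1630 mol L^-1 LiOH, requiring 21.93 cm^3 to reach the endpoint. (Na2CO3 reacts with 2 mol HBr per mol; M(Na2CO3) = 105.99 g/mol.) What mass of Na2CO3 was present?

0.602 g

Total n(HBr) added = 0.3106 x 0.04808 = 0.01493 mol.
n(LiOH) used = 0.1630 x 0.02193 = 0.003575 mol, which equals the excess n(HBr).
So n(HBr) consumed by the sample = 0.01493 - 0.003575 = 0.01136 mol.
n(Na2CO3) = 0.01136 / 2 = 0.005680 mol.
mass = 0.005680 mol x 105.99 g/mol = 0.602 g.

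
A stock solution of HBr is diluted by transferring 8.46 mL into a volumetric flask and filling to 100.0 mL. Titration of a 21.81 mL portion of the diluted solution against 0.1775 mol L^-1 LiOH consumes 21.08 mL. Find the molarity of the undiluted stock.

2.03 M

n(LiOH) = 0.1775 x 0.02108 = 0.003742 mol.
n(HBr) in the aliquot = 0.003742 mol.
[diluted HBr] = 0.003742 / 0.02181 = 0.1716 M.
Dilution factor = 100.0/8.460 = 11.82, so [stock] = 0.1716 x 11.82 = 2.03 M.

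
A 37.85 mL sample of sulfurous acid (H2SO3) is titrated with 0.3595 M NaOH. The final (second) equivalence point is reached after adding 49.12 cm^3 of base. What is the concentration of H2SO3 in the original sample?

0.233 M

n(NaOH) = 0.3595 x 0.04912 = 0.01766 mol.
At the final (second) equivalence point, 2 mol OH^- react per mol H2SO3, so n(H2SO3) = 0.01766 / 2 = 0.008829 mol.
[H2SO3] = 0.008829 / 0.03785 L = 0.233 M.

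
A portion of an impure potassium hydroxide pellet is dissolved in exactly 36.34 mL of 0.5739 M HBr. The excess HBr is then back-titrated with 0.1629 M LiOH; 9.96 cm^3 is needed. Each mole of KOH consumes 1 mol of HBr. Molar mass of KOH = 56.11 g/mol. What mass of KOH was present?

1.08 g

Total n(HBr) added = 0.5739 x 0.03634 = 0.02086 mol.
n(LiOH) used = 0.1629 x 0.009960 = 0.001622 mol, which equals the excess n(HBr).
So n(HBr) consumed by the sample = 0.02086 - 0.001622 = 0.01923 mol.
n(KOH) = 0.01923 / 1 = 0.01923 mol.
mass = 0.01923 mol x 56.11 g/mol = 1.08 g.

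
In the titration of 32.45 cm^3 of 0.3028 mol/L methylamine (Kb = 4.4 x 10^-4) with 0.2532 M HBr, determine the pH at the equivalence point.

n(CH3NH2) = 0.3028 x 0.03245 = 0.009826 mol; V(HBr) at equivalence = 0.009826/0.2532 = 0.03881 L.
At equivalence the base is fully converted to CH3NH3+; total volume = 0.07126 L, so [CH3NH3+] = 0.009826/0.07126 = 0.1379 M.
Ka(CH3NH3+) = Kw/Kb = 1.0e-14 / 4.4 x 10^-4 = 2.27e-11.
[H^+] = sqrt(Ka x [CH3NH3+]) = sqrt(2.27e-11 x 0.1379) = 1.77e-6 M.
pH = -log(1.77e-6) = 5.75.

5.75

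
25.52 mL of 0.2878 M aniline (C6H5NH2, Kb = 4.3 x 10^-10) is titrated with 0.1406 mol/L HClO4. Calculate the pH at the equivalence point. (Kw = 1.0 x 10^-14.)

n(C6H5NH2) = 0.2878 x 0.02552 = 0.007345 mol; V(HClO4) at equivalence = 0.007345/0.1406 = 0.05224 L.
At equivalence the base is fully converted to C6H5NH3+; total volume = 0.07776 L, so [C6H5NH3+] = 0.007345/0.07776 = 0.09446 M.
Ka(C6H5NH3+) = Kw/Kb = 1.0e-14 / 4.3 x 10^-10 = 2.33e-5.
[H^+] = sqrt(Ka x [C6H5NH3+]) = sqrt(2.33e-5 x 0.09446) = 0.00148 M.
pH = -log(0.00148) = 2.83.

2.83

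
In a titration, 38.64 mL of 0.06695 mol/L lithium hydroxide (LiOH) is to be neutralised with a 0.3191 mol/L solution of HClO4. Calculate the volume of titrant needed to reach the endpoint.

8.11 mL

n(LiOH) = 0.06695 mol/L x 0.03864 L = 0.002587 mol.
At equivalence n(HClO4) = n(LiOH) = 0.002587 mol.
V(HClO4) = 0.002587 / 0.3191 = 0.008107 L = 8.11 mL.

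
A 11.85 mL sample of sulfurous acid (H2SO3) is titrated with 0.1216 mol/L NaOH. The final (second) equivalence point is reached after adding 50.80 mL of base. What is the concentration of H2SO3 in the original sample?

0.261 M

n(NaOH) = 0.1216 x 0.05080 = 0.006177 mol.
At the final (second) equivalence point, 2 mol OH^- react per mol H2SO3, so n(H2SO3) = 0.006177 / 2 = 0.003089 mol.
[H2SO3] = 0.003089 / 0.01185 L = 0.261 M.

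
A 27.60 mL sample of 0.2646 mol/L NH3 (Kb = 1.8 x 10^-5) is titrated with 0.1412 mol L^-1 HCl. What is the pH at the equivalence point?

n(NH3) = 0.2646 x 0.02760 = 0.007303 mol; V(HCl) at equivalence = 0.007303/0.1412 = 0.05172 L.
At equivalence the base is fully converted to NH4+; total volume = 0.07932 L, so [NH4+] = 0.007303/0.07932 = 0.09207 M.
Ka(NH4+) = Kw/Kb = 1.0e-14 / 1.8 x 10^-5 = 5.56e-10.
[H^+] = sqrt(Ka x [NH4+]) = sqrt(5.56e-10 x 0.09207) = 7.15e-6 M.
pH = -log(7.15e-6) = 5.15.

5.15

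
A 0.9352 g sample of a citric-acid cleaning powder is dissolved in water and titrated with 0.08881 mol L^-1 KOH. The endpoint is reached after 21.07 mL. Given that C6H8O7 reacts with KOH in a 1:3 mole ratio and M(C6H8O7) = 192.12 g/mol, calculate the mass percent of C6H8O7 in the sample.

n(KOH) = 0.08881 x 0.02107 = 0.001871 mol.
n(C6H8O7) = 0.001871 / 3 = 0.0006237 mol.
mass of C6H8O7 = 0.0006237 x 192.12 = 0.1198 g.
% purity = 0.1198 / 0.9352 x 100 = 12.8%.

12.8%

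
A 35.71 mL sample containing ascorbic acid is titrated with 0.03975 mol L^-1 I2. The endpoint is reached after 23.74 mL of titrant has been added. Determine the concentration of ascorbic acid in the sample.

0.0264 M

n(I2) = 0.03975 x 0.02374 = 0.0009437 mol.
From the balanced equation, 1 mol I2 reacts with 1 mol ascorbic acid, so n(ascorbic acid) = 0.0009437 x 1/1 = 0.0009437 mol.
[ascorbic acid] = 0.0009437 / 0.03571 L = 0.0264 M.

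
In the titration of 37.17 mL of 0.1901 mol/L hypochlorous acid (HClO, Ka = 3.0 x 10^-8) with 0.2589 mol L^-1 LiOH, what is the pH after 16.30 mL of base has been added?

Initial n(HClO) = 0.1901 x 0.03717 = 0.007066 mol.
n(LiOH) added = 0.2589 x 0.01630 = 0.004220 mol, converting that many moles of HClO to ClO-.
Remaining n(HClO) = 0.002846 mol; n(ClO-) = 0.004220 mol.
By Henderson-Hasselbalch, pH = pKa + log([A^-]/[HA]) = 7.52 + log(0.004220/0.002846) = 7.52 + (+0.17) = 7.69.

7.69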